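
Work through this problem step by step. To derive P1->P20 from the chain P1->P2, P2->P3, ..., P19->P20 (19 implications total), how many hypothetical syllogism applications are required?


With 19 implications in a chain connecting 20 propositions:
P1->P2, P2->P3, ..., P19->P20
Steps needed = (number of implications) - 1 = 19 - 1 = 18

18


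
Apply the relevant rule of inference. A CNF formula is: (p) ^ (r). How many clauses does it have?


A CNF formula is a conjunction of clauses.
Clauses are separated by ^.
Counting the conjuncts: 2 clauses.

2


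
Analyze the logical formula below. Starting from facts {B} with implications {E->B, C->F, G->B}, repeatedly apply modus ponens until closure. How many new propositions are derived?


Initial facts: {B}
Apply modus ponens to closure:
  (no implication fires)
Final known: {B}
New propositions: {(none)}
Count = 0

0


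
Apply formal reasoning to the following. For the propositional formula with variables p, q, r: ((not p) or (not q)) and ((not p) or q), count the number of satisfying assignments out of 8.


Evaluate all 8 assignments for p, q, r:
p=0, q=0, r=0: 1
p=0, q=0, r=1: 1
p=0, q=1, r=0: 1
p=0, q=1, r=1: 1
p=1, q=0, r=0: 0
p=1, q=0, r=1: 0
p=1, q=1, r=0: 0
p=1, q=1, r=1: 0
Satisfying count = 4

4


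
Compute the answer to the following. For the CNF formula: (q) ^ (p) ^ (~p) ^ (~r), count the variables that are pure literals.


Check each variable for pure literal status:
p: mixed (not pure)
q: pure positive
r: pure negative
Pure literal count = 2

2


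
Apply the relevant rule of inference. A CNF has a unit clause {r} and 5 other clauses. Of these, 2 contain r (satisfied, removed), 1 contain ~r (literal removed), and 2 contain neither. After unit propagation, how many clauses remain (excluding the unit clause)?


Satisfied (removed): 2
Shortened (remain): 1
Unchanged (remain): 2
Remaining = 1 + 2 = 3

3


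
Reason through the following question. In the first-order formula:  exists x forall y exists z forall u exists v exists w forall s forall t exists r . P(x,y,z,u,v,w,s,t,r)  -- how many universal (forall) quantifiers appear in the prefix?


Quantifier prefix: exists x forall y exists z forall u exists v exists w forall s forall t exists r
Mark each quantifier type:
  E U E U E E U U E
Universal count = 4, Existential count = 5
Asked for universal (forall) quantifiers: 4

4


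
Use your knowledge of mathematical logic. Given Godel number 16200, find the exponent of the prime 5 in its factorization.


Factorize 16200 by dividing by 5 repeatedly.
Division steps: 5 divides 16200 exactly 2 time(s).
Exponent of 5 = 2

2


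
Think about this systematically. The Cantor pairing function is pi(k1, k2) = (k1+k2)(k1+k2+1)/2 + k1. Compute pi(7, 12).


k1 + k2 = 19
(k1+k2)(k1+k2+1)/2 = 19 * 20 / 2 = 190
pi = 190 + 7 = 197

197


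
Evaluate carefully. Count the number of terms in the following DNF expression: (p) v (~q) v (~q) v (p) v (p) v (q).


A DNF formula is a disjunction of terms (conjunctions).
Terms are separated by v.
Counting the disjuncts: 6 terms.

6


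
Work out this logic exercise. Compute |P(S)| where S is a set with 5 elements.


The power set of a set with n elements has 2^n elements.
|P(S)| = 2^5 = 32

32


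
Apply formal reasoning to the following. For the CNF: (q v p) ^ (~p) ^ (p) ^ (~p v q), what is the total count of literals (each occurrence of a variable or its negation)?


Counting literals in each clause:
Clause 1: 2 literal(s)
Clause 2: 1 literal(s)
Clause 3: 1 literal(s)
Clause 4: 2 literal(s)
Total = 6

6


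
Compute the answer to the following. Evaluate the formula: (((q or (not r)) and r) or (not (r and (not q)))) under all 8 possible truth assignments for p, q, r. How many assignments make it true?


Check all 8 assignments:
p=0, q=0, r=0: 1
p=0, q=0, r=1: 0
p=0, q=1, r=0: 1
p=0, q=1, r=1: 1
p=1, q=0, r=0: 1
p=1, q=0, r=1: 0
p=1, q=1, r=0: 1
p=1, q=1, r=1: 1
Count of True = 6

6


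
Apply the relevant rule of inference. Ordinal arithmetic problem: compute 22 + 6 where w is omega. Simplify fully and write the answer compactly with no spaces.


Compute 22 + 6.
Ordinal + is associative but NOT commutative; for finite n>0, n + w = w but w + n stays w+n.
Both operands finite; ordinal + agrees with natural +: 22 + 6 = 28.
Result = 28

28


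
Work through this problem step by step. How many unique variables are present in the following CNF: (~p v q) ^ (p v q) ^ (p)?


Identify each variable that appears in the formula.
Variables found: p, q
Count = 2

2


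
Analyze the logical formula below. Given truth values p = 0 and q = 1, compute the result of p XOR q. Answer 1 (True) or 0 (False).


p = 0, q = 1
Operation: p XOR q
Evaluate: 0 XOR 1 = 1

1


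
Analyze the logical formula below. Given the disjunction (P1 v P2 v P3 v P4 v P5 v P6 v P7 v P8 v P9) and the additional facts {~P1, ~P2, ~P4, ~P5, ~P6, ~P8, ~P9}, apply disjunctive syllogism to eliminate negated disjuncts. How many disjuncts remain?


Original disjuncts (9): P1, P2, P3, P4, P5, P6, P7, P8, P9
Negated (eliminate): ~P1, ~P2, ~P4, ~P5, ~P6, ~P8, ~P9
Remaining disjuncts: P3, P7
Count = 9 - 7 = 2

2


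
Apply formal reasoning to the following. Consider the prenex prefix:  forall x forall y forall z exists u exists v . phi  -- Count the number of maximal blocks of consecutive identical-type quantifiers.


Quantifier-type sequence: A A A E E  (A=forall, E=exists)
Group into maximal same-type runs:
  Ax3 | Ex2
Number of blocks = 2

2


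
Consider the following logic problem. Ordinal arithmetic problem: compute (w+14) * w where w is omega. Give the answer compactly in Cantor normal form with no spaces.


Compute (w+14) * w.
Ordinal * is associative and left-distributive over +, but NOT commutative; for finite n>1, n*w = w but w*n stays w*n.
(w+14) * w = sup{(w+14)*k : k<w} = sup{w*k+14} = w^2 (the +14 tail is absorbed in the limit).
Result = w^2

w^2


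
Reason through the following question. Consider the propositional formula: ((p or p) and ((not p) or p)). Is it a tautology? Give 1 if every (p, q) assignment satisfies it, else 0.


Check all 4 assignments:
p=0, q=0: 0
p=0, q=1: 0
p=1, q=0: 1
p=1, q=1: 1
Satisfying count = 2/4.
Tautology iff count = 4: no.

0


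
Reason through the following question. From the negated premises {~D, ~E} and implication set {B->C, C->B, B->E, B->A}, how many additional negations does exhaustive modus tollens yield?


Initial negated facts: {~D, ~E}
Apply modus tollens to closure:
  ~E and B->E  =>  ~B
  ~B and C->B  =>  ~C
Final negated: {~B, ~C, ~D, ~E}
New negations: {~B, ~C}
Count = 2

2


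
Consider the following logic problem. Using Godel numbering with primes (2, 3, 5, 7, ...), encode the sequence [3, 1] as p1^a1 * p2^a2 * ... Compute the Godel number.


Encode each element as an exponent of the corresponding prime:
  2^3 = 8
  3^1 = 3
Product = 8 * 3 = 24

24


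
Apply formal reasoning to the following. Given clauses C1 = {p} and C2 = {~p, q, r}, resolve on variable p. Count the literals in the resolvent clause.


Remove p from C1 and ~p from C2.
C1 remainder: {}
C2 remainder: {q, r}
Union (resolvent): {q, r}
Resolvent has 2 literal(s).

2


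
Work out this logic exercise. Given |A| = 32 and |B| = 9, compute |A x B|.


The Cartesian product A x B contains all ordered pairs (a, b).
|A x B| = |A| * |B| = 32 * 9 = 288

288


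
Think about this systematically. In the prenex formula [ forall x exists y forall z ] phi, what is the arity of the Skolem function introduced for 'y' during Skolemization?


Quantifier prefix: forall x exists y forall z
'y' is existentially quantified at position 2.
Universal variables preceding it: x
Skolem function arity = 1

1


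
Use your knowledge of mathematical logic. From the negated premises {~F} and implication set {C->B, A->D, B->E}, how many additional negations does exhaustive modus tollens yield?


Initial negated facts: {~F}
Apply modus tollens to closure:
  (no implication fires)
Final negated: {~F}
New negations: {(none)}
Count = 0

0


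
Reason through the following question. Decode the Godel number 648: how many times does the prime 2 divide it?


Factorize 648 by dividing by 2 repeatedly.
Division steps: 2 divides 648 exactly 3 time(s).
Exponent of 2 = 3

3


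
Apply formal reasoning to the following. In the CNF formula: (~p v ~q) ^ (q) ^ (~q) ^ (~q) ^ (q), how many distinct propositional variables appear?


Identify each variable that appears in the formula.
Variables found: p, q
Count = 2

2


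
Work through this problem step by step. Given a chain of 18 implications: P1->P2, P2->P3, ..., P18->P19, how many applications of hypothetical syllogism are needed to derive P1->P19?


With 18 implications in a chain connecting 19 propositions:
P1->P2, P2->P3, ..., P18->P19
Steps needed = (number of implications) - 1 = 18 - 1 = 17

17


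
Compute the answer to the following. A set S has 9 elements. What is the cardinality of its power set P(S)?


The power set of a set with n elements has 2^n elements.
|P(S)| = 2^9 = 512

512


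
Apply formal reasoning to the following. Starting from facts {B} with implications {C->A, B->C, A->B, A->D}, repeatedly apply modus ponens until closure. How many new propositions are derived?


Initial facts: {B}
Apply modus ponens to closure:
  B and B->C  =>  C
  C and C->A  =>  A
  A and A->D  =>  D
Final known: {A, B, C, D}
New propositions: {A, C, D}
Count = 3

3


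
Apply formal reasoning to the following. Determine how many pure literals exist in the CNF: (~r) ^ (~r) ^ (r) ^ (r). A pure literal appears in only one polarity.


Check each variable for pure literal status:
p: absent (not pure)
q: absent (not pure)
r: mixed (not pure)
Pure literal count = 0

0


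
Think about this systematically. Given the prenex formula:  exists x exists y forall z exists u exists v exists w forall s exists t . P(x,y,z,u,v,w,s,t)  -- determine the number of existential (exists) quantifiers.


Quantifier prefix: exists x exists y forall z exists u exists v exists w forall s exists t
Mark each quantifier type:
  E E U E E E U E
Universal count = 2, Existential count = 6
Asked for existential (exists) quantifiers: 6

6


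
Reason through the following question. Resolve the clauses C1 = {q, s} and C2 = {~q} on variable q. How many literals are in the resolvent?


Remove q from C1 and ~q from C2.
C1 remainder: {s}
C2 remainder: {}
Union (resolvent): {s}
Resolvent has 1 literal(s).

1


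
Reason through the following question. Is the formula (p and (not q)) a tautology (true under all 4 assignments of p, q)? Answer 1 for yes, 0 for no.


Check all 4 assignments:
p=0, q=0: 0
p=0, q=1: 0
p=1, q=0: 1
p=1, q=1: 0
Satisfying count = 1/4.
Tautology iff count = 4: no.

0


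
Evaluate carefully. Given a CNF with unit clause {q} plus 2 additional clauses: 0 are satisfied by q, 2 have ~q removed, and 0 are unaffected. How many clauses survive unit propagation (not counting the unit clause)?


Satisfied (removed): 0
Shortened (remain): 2
Unchanged (remain): 0
Remaining = 2 + 0 = 2

2


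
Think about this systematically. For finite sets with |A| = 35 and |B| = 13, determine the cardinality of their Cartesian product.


The Cartesian product A x B contains all ordered pairs (a, b).
|A x B| = |A| * |B| = 35 * 13 = 455

455


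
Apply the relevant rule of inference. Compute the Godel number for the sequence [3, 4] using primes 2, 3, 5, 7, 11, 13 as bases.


Encode each element as an exponent of the corresponding prime:
  2^3 = 8
  3^4 = 81
Product = 8 * 81 = 648

648


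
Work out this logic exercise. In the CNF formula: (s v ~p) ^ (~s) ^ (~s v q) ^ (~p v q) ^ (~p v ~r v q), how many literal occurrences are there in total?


Counting literals in each clause:
Clause 1: 2 literal(s)
Clause 2: 1 literal(s)
Clause 3: 2 literal(s)
Clause 4: 2 literal(s)
Clause 5: 3 literal(s)
Total = 10

10


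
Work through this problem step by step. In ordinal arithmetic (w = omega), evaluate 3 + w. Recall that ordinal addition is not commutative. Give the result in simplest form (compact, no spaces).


Compute 3 + w.
Ordinal + is associative but NOT commutative; for finite n>0, n + w = w but w + n stays w+n.
Any finite left addend is absorbed by w on the right: 3 + w = w.
Result = w

w


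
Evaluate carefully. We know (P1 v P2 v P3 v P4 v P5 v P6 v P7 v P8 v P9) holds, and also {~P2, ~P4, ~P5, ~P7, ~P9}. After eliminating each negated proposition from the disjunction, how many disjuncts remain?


Original disjuncts (9): P1, P2, P3, P4, P5, P6, P7, P8, P9
Negated (eliminate): ~P2, ~P4, ~P5, ~P7, ~P9
Remaining disjuncts: P1, P3, P6, P8
Count = 9 - 5 = 4

4


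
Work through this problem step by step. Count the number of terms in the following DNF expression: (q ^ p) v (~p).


A DNF formula is a disjunction of terms (conjunctions).
Terms are separated by v.
Counting the disjuncts: 2 terms.

2


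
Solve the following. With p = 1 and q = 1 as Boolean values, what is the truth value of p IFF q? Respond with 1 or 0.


p = 1, q = 1
Operation: p IFF q
Evaluate: 1 IFF 1 = 1

1


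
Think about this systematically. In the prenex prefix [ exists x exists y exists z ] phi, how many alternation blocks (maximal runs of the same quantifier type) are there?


Quantifier-type sequence: E E E  (A=forall, E=exists)
Group into maximal same-type runs:
  Ex3
Number of blocks = 1

1


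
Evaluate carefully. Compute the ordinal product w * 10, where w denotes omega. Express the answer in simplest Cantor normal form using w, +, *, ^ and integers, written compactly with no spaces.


Compute w * 10.
Ordinal * is associative and left-distributive over +, but NOT commutative; for finite n>1, n*w = w but w*n stays w*n.
w * 10 means 10 copies of w concatenated: w*10.
Result = w*10

w*10


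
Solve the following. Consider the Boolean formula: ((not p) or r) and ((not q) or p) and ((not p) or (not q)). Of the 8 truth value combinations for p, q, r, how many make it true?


Evaluate all 8 assignments for p, q, r:
p=0, q=0, r=0: 1
p=0, q=0, r=1: 1
p=0, q=1, r=0: 0
p=0, q=1, r=1: 0
p=1, q=0, r=0: 0
p=1, q=0, r=1: 1
p=1, q=1, r=0: 0
p=1, q=1, r=1: 0
Satisfying count = 3

3


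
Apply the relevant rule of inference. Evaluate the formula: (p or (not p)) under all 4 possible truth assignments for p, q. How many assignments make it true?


Check all 4 assignments:
p=0, q=0: 1
p=0, q=1: 1
p=1, q=0: 1
p=1, q=1: 1
Count of True = 4

4


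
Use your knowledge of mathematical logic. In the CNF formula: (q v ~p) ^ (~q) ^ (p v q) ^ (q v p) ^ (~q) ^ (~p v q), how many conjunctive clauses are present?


A CNF formula is a conjunction of clauses.
Clauses are separated by ^.
Counting the conjuncts: 6 clauses.

6


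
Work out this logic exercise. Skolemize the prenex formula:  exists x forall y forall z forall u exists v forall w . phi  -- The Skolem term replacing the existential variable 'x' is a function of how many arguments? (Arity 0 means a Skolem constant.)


Quantifier prefix: exists x forall y forall z forall u exists v forall w
'x' is existentially quantified at position 1.
No universal quantifiers precede it.
Skolem function arity = 0 (a Skolem constant)

0


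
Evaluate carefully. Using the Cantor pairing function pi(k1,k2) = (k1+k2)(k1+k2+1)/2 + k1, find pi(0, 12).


k1 + k2 = 12
(k1+k2)(k1+k2+1)/2 = 12 * 13 / 2 = 78
pi = 78 + 0 = 78

78


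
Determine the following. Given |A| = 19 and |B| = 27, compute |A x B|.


The Cartesian product A x B contains all ordered pairs (a, b).
|A x B| = |A| * |B| = 19 * 27 = 513

513


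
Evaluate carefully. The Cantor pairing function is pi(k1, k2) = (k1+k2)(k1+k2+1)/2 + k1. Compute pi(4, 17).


k1 + k2 = 21
(k1+k2)(k1+k2+1)/2 = 21 * 22 / 2 = 231
pi = 231 + 4 = 235

235


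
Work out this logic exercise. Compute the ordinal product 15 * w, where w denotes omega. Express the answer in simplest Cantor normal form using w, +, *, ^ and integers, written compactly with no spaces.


Compute 15 * w.
Ordinal * is associative and left-distributive over +, but NOT commutative; for finite n>1, n*w = w but w*n stays w*n.
For finite n>0, n * w = sup{n*k : k<w} = w. So 15 * w = w.
Result = w

w


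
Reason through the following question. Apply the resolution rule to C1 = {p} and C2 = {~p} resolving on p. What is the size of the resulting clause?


Remove p from C1 and ~p from C2.
C1 remainder: {}
C2 remainder: {}
Union (resolvent): {} (empty clause)
Resolvent has 0 literal(s).

0


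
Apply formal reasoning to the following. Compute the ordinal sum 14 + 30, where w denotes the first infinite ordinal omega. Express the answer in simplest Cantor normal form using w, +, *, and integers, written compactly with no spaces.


Compute 14 + 30.
Ordinal + is associative but NOT commutative; for finite n>0, n + w = w but w + n stays w+n.
Both operands finite; ordinal + agrees with natural +: 14 + 30 = 44.
Result = 44

44


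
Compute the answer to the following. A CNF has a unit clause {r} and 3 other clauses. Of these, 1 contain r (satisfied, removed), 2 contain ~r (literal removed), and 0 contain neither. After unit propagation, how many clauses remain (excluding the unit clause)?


Satisfied (removed): 1
Shortened (remain): 2
Unchanged (remain): 0
Remaining = 2 + 0 = 2

2


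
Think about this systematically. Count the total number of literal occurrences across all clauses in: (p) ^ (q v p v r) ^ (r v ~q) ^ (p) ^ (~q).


Counting literals in each clause:
Clause 1: 1 literal(s)
Clause 2: 3 literal(s)
Clause 3: 2 literal(s)
Clause 4: 1 literal(s)
Clause 5: 1 literal(s)
Total = 8

8


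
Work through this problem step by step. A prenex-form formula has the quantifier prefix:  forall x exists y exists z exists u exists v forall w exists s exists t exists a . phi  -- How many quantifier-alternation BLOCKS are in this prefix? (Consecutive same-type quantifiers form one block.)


Quantifier-type sequence: A E E E E A E E E  (A=forall, E=exists)
Group into maximal same-type runs:
  Ax1 | Ex4 | Ax1 | Ex3
Number of blocks = 4

4


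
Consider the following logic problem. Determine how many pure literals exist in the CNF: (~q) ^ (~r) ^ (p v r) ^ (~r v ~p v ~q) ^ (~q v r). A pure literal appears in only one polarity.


Check each variable for pure literal status:
p: mixed (not pure)
q: pure negative
r: mixed (not pure)
Pure literal count = 1

1


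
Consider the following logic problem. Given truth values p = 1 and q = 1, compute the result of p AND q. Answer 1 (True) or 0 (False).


p = 1, q = 1
Operation: p AND q
Evaluate: 1 AND 1 = 1

1


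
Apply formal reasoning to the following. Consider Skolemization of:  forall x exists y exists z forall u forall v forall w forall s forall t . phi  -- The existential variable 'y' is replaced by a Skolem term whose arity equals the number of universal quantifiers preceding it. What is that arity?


Quantifier prefix: forall x exists y exists z forall u forall v forall w forall s forall t
'y' is existentially quantified at position 2.
Universal variables preceding it: x
Skolem function arity = 1

1


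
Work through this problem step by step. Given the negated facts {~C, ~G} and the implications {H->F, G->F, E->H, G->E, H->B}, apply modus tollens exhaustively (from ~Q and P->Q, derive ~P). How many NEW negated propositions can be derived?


Initial negated facts: {~C, ~G}
Apply modus tollens to closure:
  (no implication fires)
Final negated: {~C, ~G}
New negations: {(none)}
Count = 0

0


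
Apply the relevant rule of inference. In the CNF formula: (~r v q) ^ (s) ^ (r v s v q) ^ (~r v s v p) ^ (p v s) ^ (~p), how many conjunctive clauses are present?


A CNF formula is a conjunction of clauses.
Clauses are separated by ^.
Counting the conjuncts: 6 clauses.

6


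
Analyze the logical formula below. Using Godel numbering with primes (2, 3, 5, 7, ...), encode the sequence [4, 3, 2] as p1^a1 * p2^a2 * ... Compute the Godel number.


Encode each element as an exponent of the corresponding prime:
  2^4 = 16
  3^3 = 27
  5^2 = 25
Product = 16 * 27 * 25 = 10800

10800


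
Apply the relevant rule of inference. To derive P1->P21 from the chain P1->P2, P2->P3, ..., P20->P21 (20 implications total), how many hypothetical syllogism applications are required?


With 20 implications in a chain connecting 21 propositions:
P1->P2, P2->P3, ..., P20->P21
Steps needed = (number of implications) - 1 = 20 - 1 = 19

19


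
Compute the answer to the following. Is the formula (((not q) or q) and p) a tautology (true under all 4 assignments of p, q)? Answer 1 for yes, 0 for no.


Check all 4 assignments:
p=0, q=0: 0
p=0, q=1: 0
p=1, q=0: 1
p=1, q=1: 1
Satisfying count = 2/4.
Tautology iff count = 4: no.

0


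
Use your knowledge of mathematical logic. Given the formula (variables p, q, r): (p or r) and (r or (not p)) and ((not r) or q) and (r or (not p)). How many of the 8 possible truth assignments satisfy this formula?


Evaluate all 8 assignments for p, q, r:
p=0, q=0, r=0: 0
p=0, q=0, r=1: 0
p=0, q=1, r=0: 0
p=0, q=1, r=1: 1
p=1, q=0, r=0: 0
p=1, q=0, r=1: 0
p=1, q=1, r=0: 0
p=1, q=1, r=1: 1
Satisfying count = 2

2


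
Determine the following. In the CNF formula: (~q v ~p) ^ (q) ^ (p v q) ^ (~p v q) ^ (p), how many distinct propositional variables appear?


Identify each variable that appears in the formula.
Variables found: p, q
Count = 2

2


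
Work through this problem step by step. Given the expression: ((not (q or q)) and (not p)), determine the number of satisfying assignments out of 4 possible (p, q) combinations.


Check all 4 assignments:
p=0, q=0: 1
p=0, q=1: 0
p=1, q=0: 0
p=1, q=1: 0
Count of True = 1

1


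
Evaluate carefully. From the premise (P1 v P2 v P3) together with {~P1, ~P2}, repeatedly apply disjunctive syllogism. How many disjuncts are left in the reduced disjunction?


Original disjuncts (3): P1, P2, P3
Negated (eliminate): ~P1, ~P2
Remaining disjuncts: P3
Count = 3 - 2 = 1

1


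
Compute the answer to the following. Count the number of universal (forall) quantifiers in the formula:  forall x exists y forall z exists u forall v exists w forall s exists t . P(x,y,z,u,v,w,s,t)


Quantifier prefix: forall x exists y forall z exists u forall v exists w forall s exists t
Mark each quantifier type:
  U E U E U E U E
Universal count = 4, Existential count = 4
Asked for universal (forall) quantifiers: 4

4


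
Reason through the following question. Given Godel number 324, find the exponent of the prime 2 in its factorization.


Factorize 324 by dividing by 2 repeatedly.
Division steps: 2 divides 324 exactly 2 time(s).
Exponent of 2 = 2

2


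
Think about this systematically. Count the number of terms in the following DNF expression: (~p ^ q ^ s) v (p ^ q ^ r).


A DNF formula is a disjunction of terms (conjunctions).
Terms are separated by v.
Counting the disjuncts: 2 terms.

2


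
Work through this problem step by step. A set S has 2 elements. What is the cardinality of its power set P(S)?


The power set of a set with n elements has 2^n elements.
|P(S)| = 2^2 = 4

4


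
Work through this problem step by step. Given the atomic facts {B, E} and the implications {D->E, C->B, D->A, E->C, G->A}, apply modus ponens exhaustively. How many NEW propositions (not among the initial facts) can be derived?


Initial facts: {B, E}
Apply modus ponens to closure:
  E and E->C  =>  C
Final known: {B, C, E}
New propositions: {C}
Count = 1

1


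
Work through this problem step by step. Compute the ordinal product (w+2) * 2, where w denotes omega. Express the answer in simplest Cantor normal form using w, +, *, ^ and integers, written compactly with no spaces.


Compute (w+2) * 2.
Ordinal * is associative and left-distributive over +, but NOT commutative; for finite n>1, n*w = w but w*n stays w*n.
(w+2) * 2 = (w+2) repeated 2 times. Each intermediate +2 is absorbed by the following w; only the last survives: w*2+2.
Result = w*2+2

w*2+2


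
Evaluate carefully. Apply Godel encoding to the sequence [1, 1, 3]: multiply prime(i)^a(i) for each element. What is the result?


Encode each element as an exponent of the corresponding prime:
  2^1 = 2
  3^1 = 3
  5^3 = 125
Product = 2 * 3 * 125 = 750

750


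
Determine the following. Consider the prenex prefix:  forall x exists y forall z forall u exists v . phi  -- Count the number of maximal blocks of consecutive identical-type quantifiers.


Quantifier-type sequence: A E A A E  (A=forall, E=exists)
Group into maximal same-type runs:
  Ax1 | Ex1 | Ax2 | Ex1
Number of blocks = 4

4


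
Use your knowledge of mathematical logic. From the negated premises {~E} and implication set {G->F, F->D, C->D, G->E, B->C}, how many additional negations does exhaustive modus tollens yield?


Initial negated facts: {~E}
Apply modus tollens to closure:
  ~E and G->E  =>  ~G
Final negated: {~E, ~G}
New negations: {~G}
Count = 1

1


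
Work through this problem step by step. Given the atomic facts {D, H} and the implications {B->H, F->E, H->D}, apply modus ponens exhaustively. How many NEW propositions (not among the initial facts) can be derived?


Initial facts: {D, H}
Apply modus ponens to closure:
  (no implication fires)
Final known: {D, H}
New propositions: {(none)}
Count = 0

0


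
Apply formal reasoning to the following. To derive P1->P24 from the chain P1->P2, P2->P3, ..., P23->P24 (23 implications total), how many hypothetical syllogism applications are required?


With 23 implications in a chain connecting 24 propositions:
P1->P2, P2->P3, ..., P23->P24
Steps needed = (number of implications) - 1 = 23 - 1 = 22

22


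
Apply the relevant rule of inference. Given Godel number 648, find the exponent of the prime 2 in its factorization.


Factorize 648 by dividing by 2 repeatedly.
Division steps: 2 divides 648 exactly 3 time(s).
Exponent of 2 = 3

3


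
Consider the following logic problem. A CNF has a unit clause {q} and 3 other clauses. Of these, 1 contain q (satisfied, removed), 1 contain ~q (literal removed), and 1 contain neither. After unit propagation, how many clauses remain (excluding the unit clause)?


Satisfied (removed): 1
Shortened (remain): 1
Unchanged (remain): 1
Remaining = 1 + 1 = 2

2


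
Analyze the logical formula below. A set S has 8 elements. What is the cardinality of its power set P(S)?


The power set of a set with n elements has 2^n elements.
|P(S)| = 2^8 = 256

256


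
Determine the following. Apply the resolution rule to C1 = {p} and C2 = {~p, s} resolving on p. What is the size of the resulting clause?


Remove p from C1 and ~p from C2.
C1 remainder: {}
C2 remainder: {s}
Union (resolvent): {s}
Resolvent has 1 literal(s).

1


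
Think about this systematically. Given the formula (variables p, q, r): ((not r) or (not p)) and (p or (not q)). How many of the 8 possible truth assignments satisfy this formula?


Evaluate all 8 assignments for p, q, r:
p=0, q=0, r=0: 1
p=0, q=0, r=1: 1
p=0, q=1, r=0: 0
p=0, q=1, r=1: 0
p=1, q=0, r=0: 1
p=1, q=0, r=1: 0
p=1, q=1, r=0: 1
p=1, q=1, r=1: 0
Satisfying count = 4

4


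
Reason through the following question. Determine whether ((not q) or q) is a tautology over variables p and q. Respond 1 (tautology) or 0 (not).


Check all 4 assignments:
p=0, q=0: 1
p=0, q=1: 1
p=1, q=0: 1
p=1, q=1: 1
Satisfying count = 4/4.
Tautology iff count = 4: yes.

1


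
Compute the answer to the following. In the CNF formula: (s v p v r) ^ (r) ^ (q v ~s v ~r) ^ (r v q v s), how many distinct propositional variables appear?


Identify each variable that appears in the formula.
Variables found: p, q, r, s
Count = 4

4


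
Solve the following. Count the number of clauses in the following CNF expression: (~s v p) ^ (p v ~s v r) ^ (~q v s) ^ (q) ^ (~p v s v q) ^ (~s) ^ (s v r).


A CNF formula is a conjunction of clauses.
Clauses are separated by ^.
Counting the conjuncts: 7 clauses.

7


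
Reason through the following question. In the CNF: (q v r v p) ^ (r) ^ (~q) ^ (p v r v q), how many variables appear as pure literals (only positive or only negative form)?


Check each variable for pure literal status:
p: pure positive
q: mixed (not pure)
r: pure positive
Pure literal count = 2

2


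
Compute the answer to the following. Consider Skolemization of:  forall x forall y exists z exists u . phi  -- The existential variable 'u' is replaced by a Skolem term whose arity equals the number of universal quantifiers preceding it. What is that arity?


Quantifier prefix: forall x forall y exists z exists u
'u' is existentially quantified at position 4.
Universal variables preceding it: x, y
Skolem function arity = 2

2


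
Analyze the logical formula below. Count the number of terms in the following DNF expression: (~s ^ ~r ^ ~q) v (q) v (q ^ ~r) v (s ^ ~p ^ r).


A DNF formula is a disjunction of terms (conjunctions).
Terms are separated by v.
Counting the disjuncts: 4 terms.

4


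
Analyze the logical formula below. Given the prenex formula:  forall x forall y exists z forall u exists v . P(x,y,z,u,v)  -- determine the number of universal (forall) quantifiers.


Quantifier prefix: forall x forall y exists z forall u exists v
Mark each quantifier type:
  U U E U E
Universal count = 3, Existential count = 2
Asked for universal (forall) quantifiers: 3

3


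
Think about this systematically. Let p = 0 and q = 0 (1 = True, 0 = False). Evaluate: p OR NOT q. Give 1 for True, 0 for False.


p = 0, q = 0
Operation: p OR NOT q
Evaluate: 0 OR NOT 0 = 1

1


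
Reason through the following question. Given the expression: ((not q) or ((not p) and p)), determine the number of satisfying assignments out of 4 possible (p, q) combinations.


Check all 4 assignments:
p=0, q=0: 1
p=0, q=1: 0
p=1, q=0: 1
p=1, q=1: 0
Count of True = 2

2


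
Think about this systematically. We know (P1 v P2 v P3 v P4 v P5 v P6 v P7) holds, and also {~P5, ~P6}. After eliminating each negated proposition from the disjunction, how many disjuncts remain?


Original disjuncts (7): P1, P2, P3, P4, P5, P6, P7
Negated (eliminate): ~P5, ~P6
Remaining disjuncts: P1, P2, P3, P4, P7
Count = 7 - 2 = 5

5


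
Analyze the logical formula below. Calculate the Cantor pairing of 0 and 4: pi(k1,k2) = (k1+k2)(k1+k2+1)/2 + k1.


k1 + k2 = 4
(k1+k2)(k1+k2+1)/2 = 4 * 5 / 2 = 10
pi = 10 + 0 = 10

10


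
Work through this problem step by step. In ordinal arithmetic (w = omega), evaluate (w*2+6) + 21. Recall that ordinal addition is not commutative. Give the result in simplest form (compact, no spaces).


Compute (w*2+6) + 21.
Ordinal + is associative but NOT commutative; for finite n>0, n + w = w but w + n stays w+n.
By associativity: (w*2+6) + 21 = w*2 + (6+21) = w*2+27.
Result = w*2+27

w*2+27


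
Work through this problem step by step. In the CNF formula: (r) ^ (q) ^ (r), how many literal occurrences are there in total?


Counting literals in each clause:
Clause 1: 1 literal(s)
Clause 2: 1 literal(s)
Clause 3: 1 literal(s)
Total = 3

3


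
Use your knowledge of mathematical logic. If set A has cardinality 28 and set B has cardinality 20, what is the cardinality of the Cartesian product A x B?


The Cartesian product A x B contains all ordered pairs (a, b).
|A x B| = |A| * |B| = 28 * 20 = 560

560


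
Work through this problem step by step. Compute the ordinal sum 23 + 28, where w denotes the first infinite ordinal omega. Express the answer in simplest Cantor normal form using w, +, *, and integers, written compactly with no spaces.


Compute 23 + 28.
Ordinal + is associative but NOT commutative; for finite n>0, n + w = w but w + n stays w+n.
Both operands finite; ordinal + agrees with natural +: 23 + 28 = 51.
Result = 51

51


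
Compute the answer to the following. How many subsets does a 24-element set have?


The power set of a set with n elements has 2^n elements.
|P(S)| = 2^24 = 16777216

16777216


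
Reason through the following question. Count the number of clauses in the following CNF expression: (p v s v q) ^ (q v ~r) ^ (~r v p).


A CNF formula is a conjunction of clauses.
Clauses are separated by ^.
Counting the conjuncts: 3 clauses.

3


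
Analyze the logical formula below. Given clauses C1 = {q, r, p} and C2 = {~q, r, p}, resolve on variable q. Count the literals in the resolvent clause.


Remove q from C1 and ~q from C2.
C1 remainder: {r, p}
C2 remainder: {r, p}
Union (resolvent): {p, r}
Resolvent has 2 literal(s).

2


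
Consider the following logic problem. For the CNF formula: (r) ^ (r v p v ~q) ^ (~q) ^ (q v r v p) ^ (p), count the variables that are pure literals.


Check each variable for pure literal status:
p: pure positive
q: mixed (not pure)
r: pure positive
Pure literal count = 2

2


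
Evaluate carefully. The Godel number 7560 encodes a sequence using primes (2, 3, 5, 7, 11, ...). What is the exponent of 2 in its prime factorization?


Factorize 7560 by dividing by 2 repeatedly.
Division steps: 2 divides 7560 exactly 3 time(s).
Exponent of 2 = 3

3


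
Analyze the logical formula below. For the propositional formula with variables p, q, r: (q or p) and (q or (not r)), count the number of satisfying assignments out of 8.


Evaluate all 8 assignments for p, q, r:
p=0, q=0, r=0: 0
p=0, q=0, r=1: 0
p=0, q=1, r=0: 1
p=0, q=1, r=1: 1
p=1, q=0, r=0: 1
p=1, q=0, r=1: 0
p=1, q=1, r=0: 1
p=1, q=1, r=1: 1
Satisfying count = 5

5


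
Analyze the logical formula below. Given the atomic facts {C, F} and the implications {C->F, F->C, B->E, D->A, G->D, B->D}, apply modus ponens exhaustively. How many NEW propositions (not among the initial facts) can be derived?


Initial facts: {C, F}
Apply modus ponens to closure:
  (no implication fires)
Final known: {C, F}
New propositions: {(none)}
Count = 0

0


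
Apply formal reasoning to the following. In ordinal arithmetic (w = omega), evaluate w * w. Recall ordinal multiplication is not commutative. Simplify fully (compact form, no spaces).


Compute w * w.
Ordinal * is associative and left-distributive over +, but NOT commutative; for finite n>1, n*w = w but w*n stays w*n.
w * w = w^2 by definition.
Result = w^2

w^2


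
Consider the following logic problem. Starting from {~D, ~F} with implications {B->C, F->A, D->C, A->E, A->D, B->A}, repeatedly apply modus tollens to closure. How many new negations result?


Initial negated facts: {~D, ~F}
Apply modus tollens to closure:
  ~D and A->D  =>  ~A
  ~A and B->A  =>  ~B
Final negated: {~A, ~B, ~D, ~F}
New negations: {~A, ~B}
Count = 2

2


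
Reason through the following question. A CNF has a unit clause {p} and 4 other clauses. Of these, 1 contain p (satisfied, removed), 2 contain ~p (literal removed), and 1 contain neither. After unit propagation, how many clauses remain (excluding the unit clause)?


Satisfied (removed): 1
Shortened (remain): 2
Unchanged (remain): 1
Remaining = 2 + 1 = 3

3


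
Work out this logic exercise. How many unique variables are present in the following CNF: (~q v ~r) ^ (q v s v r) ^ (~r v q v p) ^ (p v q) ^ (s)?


Identify each variable that appears in the formula.
Variables found: p, q, r, s
Count = 4

4


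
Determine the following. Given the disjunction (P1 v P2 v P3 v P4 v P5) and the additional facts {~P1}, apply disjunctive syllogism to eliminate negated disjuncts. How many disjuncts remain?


Original disjuncts (5): P1, P2, P3, P4, P5
Negated (eliminate): ~P1
Remaining disjuncts: P2, P3, P4, P5
Count = 5 - 1 = 4

4


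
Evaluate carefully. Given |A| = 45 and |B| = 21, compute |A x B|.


The Cartesian product A x B contains all ordered pairs (a, b).
|A x B| = |A| * |B| = 45 * 21 = 945

945


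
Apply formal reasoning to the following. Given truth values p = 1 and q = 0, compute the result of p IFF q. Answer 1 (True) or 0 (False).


p = 1, q = 0
Operation: p IFF q
Evaluate: 1 IFF 0 = 0

0


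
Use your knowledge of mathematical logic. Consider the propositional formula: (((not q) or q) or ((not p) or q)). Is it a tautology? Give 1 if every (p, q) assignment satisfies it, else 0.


Check all 4 assignments:
p=0, q=0: 1
p=0, q=1: 1
p=1, q=0: 1
p=1, q=1: 1
Satisfying count = 4/4.
Tautology iff count = 4: yes.

1


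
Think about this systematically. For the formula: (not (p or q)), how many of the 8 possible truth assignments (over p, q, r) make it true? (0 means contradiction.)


Check all 8 assignments:
p=0, q=0, r=0: 1
p=0, q=0, r=1: 1
p=0, q=1, r=0: 0
p=0, q=1, r=1: 0
p=1, q=0, r=0: 0
p=1, q=0, r=1: 0
p=1, q=1, r=0: 0
p=1, q=1, r=1: 0
Count of True = 2

2


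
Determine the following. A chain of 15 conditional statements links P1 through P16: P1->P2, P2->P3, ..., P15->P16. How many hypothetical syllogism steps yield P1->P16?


With 15 implications in a chain connecting 16 propositions:
P1->P2, P2->P3, ..., P15->P16
Steps needed = (number of implications) - 1 = 15 - 1 = 14

14


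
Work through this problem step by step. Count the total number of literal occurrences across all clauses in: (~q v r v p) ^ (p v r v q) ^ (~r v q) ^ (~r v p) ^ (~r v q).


Counting literals in each clause:
Clause 1: 3 literal(s)
Clause 2: 3 literal(s)
Clause 3: 2 literal(s)
Clause 4: 2 literal(s)
Clause 5: 2 literal(s)
Total = 12

12


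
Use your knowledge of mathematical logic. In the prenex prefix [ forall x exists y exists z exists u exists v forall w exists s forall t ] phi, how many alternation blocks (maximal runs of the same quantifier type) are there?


Quantifier-type sequence: A E E E E A E A  (A=forall, E=exists)
Group into maximal same-type runs:
  Ax1 | Ex4 | Ax1 | Ex1 | Ax1
Number of blocks = 5

5


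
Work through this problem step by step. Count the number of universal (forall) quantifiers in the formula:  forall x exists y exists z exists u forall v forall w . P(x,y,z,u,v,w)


Quantifier prefix: forall x exists y exists z exists u forall v forall w
Mark each quantifier type:
  U E E E U U
Universal count = 3, Existential count = 3
Asked for universal (forall) quantifiers: 3

3


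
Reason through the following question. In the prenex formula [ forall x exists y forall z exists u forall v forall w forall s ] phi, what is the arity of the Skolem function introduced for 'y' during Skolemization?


Quantifier prefix: forall x exists y forall z exists u forall v forall w forall s
'y' is existentially quantified at position 2.
Universal variables preceding it: x
Skolem function arity = 1

1


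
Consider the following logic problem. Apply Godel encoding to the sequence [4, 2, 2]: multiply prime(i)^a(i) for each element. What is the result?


Encode each element as an exponent of the corresponding prime:
  2^4 = 16
  3^2 = 9
  5^2 = 25
Product = 16 * 9 * 25 = 3600

3600


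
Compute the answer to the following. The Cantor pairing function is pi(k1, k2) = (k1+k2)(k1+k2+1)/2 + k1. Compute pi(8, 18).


k1 + k2 = 26
(k1+k2)(k1+k2+1)/2 = 26 * 27 / 2 = 351
pi = 351 + 8 = 359

359


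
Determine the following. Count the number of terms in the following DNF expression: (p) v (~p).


A DNF formula is a disjunction of terms (conjunctions).
Terms are separated by v.
Counting the disjuncts: 2 terms.

2


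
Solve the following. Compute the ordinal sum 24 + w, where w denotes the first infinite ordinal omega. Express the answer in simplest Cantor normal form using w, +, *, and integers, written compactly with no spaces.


Compute 24 + w.
Ordinal + is associative but NOT commutative; for finite n>0, n + w = w but w + n stays w+n.
Any finite left addend is absorbed by w on the right: 24 + w = w.
Result = w

w


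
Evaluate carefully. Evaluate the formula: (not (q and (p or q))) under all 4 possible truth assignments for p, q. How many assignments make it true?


Check all 4 assignments:
p=0, q=0: 1
p=0, q=1: 0
p=1, q=0: 1
p=1, q=1: 0
Count of True = 2

2
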